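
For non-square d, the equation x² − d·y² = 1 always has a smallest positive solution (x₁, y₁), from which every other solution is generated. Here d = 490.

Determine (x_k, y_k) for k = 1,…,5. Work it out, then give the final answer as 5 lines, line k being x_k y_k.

√490 = [22; 7,2,1,4,4,4,1,2,7,44, …], period ℓ=10 (even) → k=9
step 0: (22, 1)  from 22·(1,0) + (0,1)
step 1: (155, 7)  from 7·(22,1) + (1,0)
step 2: (332, 15)  from 2·(155,7) + (22,1)
step 3: (487, 22)  from 1·(332,15) + (155,7)
…
step 5: (9607, 434)  from 4·(2280,103) + (487,22)
step 6: (40708, 1839)  from 4·(9607,434) + (2280,103)
step 7: (50315, 2273)  from 1·(40708,1839) + (9607,434)
step 8: (141338, 6385)  from 2·(50315,2273) + (40708,1839)
step 9: (1039681, 46968)  from 7·(141338,6385) + (50315,2273)
→ (1039681, 46968).  Check: 1039681²=1080936581761, 490·46968²=1080936581760, difference 1.
n=2: (1039681,46968)∘(1039681,46968) = (1039681·1039681+490·46968·46968, 1039681·46968+46968·1039681) = (2161873163521,97663474416)
n=3: (2161873163521,97663474416)∘(1039681,46968) = (1039681·2161873163521+490·46968·97663474416, 1039681·97663474416+46968·2161873163521) = (4495316905044313921,203077717488555624)
n=4: (4495316905044313921,203077717488555624)∘(1039681,46968) = (1039681·4495316905044313921+490·46968·203077717488555624, 1039681·203077717488555624+46968·4495316905044313921) = (9347391150304592810234881,422272088792340335957472)
n=5: (9347391150304592810234881,422272088792340335957472)∘(1039681,46968) = (1039681·9347391150304592810234881+490·46968·422272088792340335957472, 1039681·422272088792340335957472+46968·9347391150304592810234881) = (19436609957075163398170578312001,878056535095215307939712337240)

1039681 46968
2161873163521 97663474416
4495316905044313921 203077717488555624
9347391150304592810234881 422272088792340335957472
19436609957075163398170578312001 878056535095215307939712337240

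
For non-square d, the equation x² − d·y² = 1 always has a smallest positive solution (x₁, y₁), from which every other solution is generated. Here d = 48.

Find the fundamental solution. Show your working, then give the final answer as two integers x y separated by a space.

√48 = [6; 1,12, …], period ℓ=2 (even) → k=1
a_0=6:  p_0=6·1+0=6,  q_0=6·0+1=1
a_1=1:  p_1=1·6+1=7,  q_1=1·1+0=1
(x₁, y₁) = (7, 1);  7² − 48·1² = 1 ✓

7 1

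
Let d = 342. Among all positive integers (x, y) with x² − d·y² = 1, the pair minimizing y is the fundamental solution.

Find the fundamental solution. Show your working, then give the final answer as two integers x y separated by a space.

37 2

√342 → a₀=18, period (2,36); ℓ=2 even so k=1
a_0=18:  p_0=18·1+0=18,  q_0=18·0+1=1
a_1=2:  p_1=2·18+1=37,  q_1=2·1+0=2
(x₁, y₁) = (37, 2);  37² − 342·2² = 1 ✓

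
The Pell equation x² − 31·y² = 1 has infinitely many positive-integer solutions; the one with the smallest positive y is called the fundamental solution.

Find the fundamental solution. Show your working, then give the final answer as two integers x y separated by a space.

1520 273

d=31: √d = [5; 1,1,3,5,3,1,1,10] (ℓ=8, even), read p_7/q_7
a_0=5:  p_0=5·1+0=5,  q_0=5·0+1=1
a_1=1:  p_1=1·5+1=6,  q_1=1·1+0=1
…
a_3=3:  p_3=3·11+6=39,  q_3=3·2+1=7
a_4=5:  p_4=5·39+11=206,  q_4=5·7+2=37
…
a_6=1:  p_6=1·657+206=863,  q_6=1·118+37=155
a_7=1:  p_7=1·863+657=1520,  q_7=1·155+118=273
(x₁, y₁) = (1520, 273);  1520² − 31·273² = 1 ✓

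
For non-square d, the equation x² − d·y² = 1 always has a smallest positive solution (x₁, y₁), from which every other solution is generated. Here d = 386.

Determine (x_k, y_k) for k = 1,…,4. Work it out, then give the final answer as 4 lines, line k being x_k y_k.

[19; 1,1,1,4,1,18,1,4,1,1,1,38] for √386; ℓ=12 ⇒ convergent index 11
k=0  a_k=19  p_k/q_k = 19/1
…
k=3  a_k=1  p_k/q_k = 59/3
…
k=6  a_k=18  p_k/q_k = 6287/320
k=7  a_k=1  p_k/q_k = 6621/337
k=8  a_k=4  p_k/q_k = 32771/1668
k=9  a_k=1  p_k/q_k = 39392/2005
k=10  a_k=1  p_k/q_k = 72163/3673
k=11  a_k=1  p_k/q_k = 111555/5678
→ (111555, 5678).  Check: 111555²=12444518025, 386·5678²=12444518024, difference 1.
n=2: (111555,5678)∘(111555,5678) = (111555·111555+386·5678·5678, 111555·5678+5678·111555) = (24889036049,1266818580)
n=3: (24889036049,1266818580)∘(111555,5678) = (111555·24889036049+386·5678·1266818580, 111555·1266818580+5678·24889036049) = (5552992832780835,282639893378122)
n=4: (5552992832780835,282639893378122)∘(111555,5678) = (111555·5552992832780835+386·5678·282639893378122, 111555·282639893378122+5678·5552992832780835) = (1238928230896843060801,63059786610325980840)

111555 5678
24889036049 1266818580
5552992832780835 282639893378122
1238928230896843060801 63059786610325980840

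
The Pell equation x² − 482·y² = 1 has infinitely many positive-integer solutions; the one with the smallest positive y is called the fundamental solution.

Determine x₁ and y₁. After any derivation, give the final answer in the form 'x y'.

d=482: √d = [21; 1,20,1,42] (ℓ=4, even), read p_3/q_3
a_0=21:  p_0=21·1+0=21,  q_0=21·0+1=1
a_1=1:  p_1=1·21+1=22,  q_1=1·1+0=1
a_2=20:  p_2=20·22+21=461,  q_2=20·1+1=21
a_3=1:  p_3=1·461+22=483,  q_3=1·21+1=22
→ (483, 22).  Check: 483²=233289, 482·22²=233288, difference 1.

483 22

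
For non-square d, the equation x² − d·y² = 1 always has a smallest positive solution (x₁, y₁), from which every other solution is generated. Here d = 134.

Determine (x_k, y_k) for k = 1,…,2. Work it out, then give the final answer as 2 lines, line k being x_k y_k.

145925 12606
42588211249 3679061100

√134 → a₀=11, period (1,1,2,1,3,…,1,1,22); ℓ=14 even so k=13
a_0=11:  p_0=11·1+0=11,  q_0=11·0+1=1
a_1=1:  p_1=1·11+1=12,  q_1=1·1+0=1
a_2=1:  p_2=1·12+11=23,  q_2=1·1+1=2
a_3=2:  p_3=2·23+12=58,  q_3=2·2+1=5
a_4=1:  p_4=1·58+23=81,  q_4=1·5+2=7
a_5=3:  p_5=3·81+58=301,  q_5=3·7+5=26
a_6=1:  p_6=1·301+81=382,  q_6=1·26+7=33
a_7=10:  p_7=10·382+301=4121,  q_7=10·33+26=356
a_8=1:  p_8=1·4121+382=4503,  q_8=1·356+33=389
a_9=3:  p_9=3·4503+4121=17630,  q_9=3·389+356=1523
a_10=1:  p_10=1·17630+4503=22133,  q_10=1·1523+389=1912
a_11=2:  p_11=2·22133+17630=61896,  q_11=2·1912+1523=5347
a_12=1:  p_12=1·61896+22133=84029,  q_12=1·5347+1912=7259
a_13=1:  p_13=1·84029+61896=145925,  q_13=1·7259+5347=12606
→ (145925, 12606).  Check: 145925²=21294105625, 134·12606²=21294105624, difference 1.
(145925+12606√134)^2 = 42588211249 + 3679061100√134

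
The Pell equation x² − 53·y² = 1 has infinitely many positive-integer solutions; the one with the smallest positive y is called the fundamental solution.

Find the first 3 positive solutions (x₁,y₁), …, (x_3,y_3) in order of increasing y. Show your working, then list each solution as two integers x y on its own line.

d=53: √d = [7; 3,1,1,3,14] (ℓ=5, odd), read p_9/q_9
k=0  a_k=7  p_k/q_k = 7/1
…
k=4  a_k=3  p_k/q_k = 182/25
k=5  a_k=14  p_k/q_k = 2599/357
…
k=8  a_k=1  p_k/q_k = 18557/2549
k=9  a_k=3  p_k/q_k = 66249/9100
(x₁, y₁) = (66249, 9100);  66249² − 53·9100² = 1 ✓
n=2: (66249,9100)∘(66249,9100) = (66249·66249+53·9100·9100, 66249·9100+9100·66249) = (8777860001,1205731800)
n=3: (8777860001,1205731800)∘(66249,9100) = (66249·8777860001+53·9100·1205731800, 66249·1205731800+9100·8777860001) = (1163048894346249,159757052027300)

66249 9100
8777860001 1205731800
1163048894346249 159757052027300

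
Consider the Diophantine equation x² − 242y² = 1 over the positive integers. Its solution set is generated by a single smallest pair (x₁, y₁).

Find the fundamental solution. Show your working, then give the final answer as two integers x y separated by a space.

√242 = [15; 1,1,3,1,14,1,3,1,1,30, …], period ℓ=10 (even) → k=9
step 0: (15, 1)  from 15·(1,0) + (0,1)
…
step 3: (109, 7)  from 3·(31,2) + (16,1)
step 4: (140, 9)  from 1·(109,7) + (31,2)
…
step 8: (10905, 701)  from 1·(8696,559) + (2209,142)
step 9: (19601, 1260)  from 1·(10905,701) + (8696,559)
(x₁, y₁) = (19601, 1260);  19601² − 242·1260² = 1 ✓

19601 1260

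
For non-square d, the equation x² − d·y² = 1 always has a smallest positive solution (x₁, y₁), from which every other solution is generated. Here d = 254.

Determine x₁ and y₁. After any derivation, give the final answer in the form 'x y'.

√254 = [15; 1,14,1,30, …], period ℓ=4 (even) → k=3
k=0  a_k=15  p_k/q_k = 15/1
…
k=2  a_k=14  p_k/q_k = 239/15
k=3  a_k=1  p_k/q_k = 255/16
(x₁, y₁) = (255, 16);  255² − 254·16² = 1 ✓

255 16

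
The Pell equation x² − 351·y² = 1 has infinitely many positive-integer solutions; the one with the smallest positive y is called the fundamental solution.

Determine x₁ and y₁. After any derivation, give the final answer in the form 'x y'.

d=351: √d = [18; 1,2,1,3,2,2,2,3,1,2,1,36] (ℓ=12, even), read p_11/q_11
i=0: a=18 ⇒ p=18, q=1
…
i=2: a=2 ⇒ p=56, q=3
…
i=4: a=3 ⇒ p=281, q=15
i=5: a=2 ⇒ p=637, q=34
…
i=10: a=2 ⇒ p=45882, q=2449
i=11: a=1 ⇒ p=62425, q=3332
→ (62425, 3332).  Check: 62425²=3896880625, 351·3332²=3896880624, difference 1.

62425 3332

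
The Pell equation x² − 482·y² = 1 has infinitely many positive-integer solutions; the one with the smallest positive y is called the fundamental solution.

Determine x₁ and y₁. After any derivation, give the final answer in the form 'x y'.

483 22

[21; 1,20,1,42] for √482; ℓ=4 ⇒ convergent index 3
step 0: (21, 1)  from 21·(1,0) + (0,1)
…
step 2: (461, 21)  from 20·(22,1) + (21,1)
step 3: (483, 22)  from 1·(461,21) + (22,1)
→ (483, 22).  Check: 483²=233289, 482·22²=233288, difference 1.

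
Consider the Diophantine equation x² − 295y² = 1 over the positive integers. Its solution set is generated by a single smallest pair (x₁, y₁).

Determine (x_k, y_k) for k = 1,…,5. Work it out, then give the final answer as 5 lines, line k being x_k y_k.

2024999 117900
8201241900001 477494764200
33215013292518224999 1933852840020353700
134520737404664024967600001 7832100134376274949528400
544808717447381276777437550624999 31719989880021710940200100589500

d=295: √d = [17; 5,1,2,3,2,6,2,3,2,1,5,34] (ℓ=12, even), read p_11/q_11
a_0=17:  p_0=17·1+0=17,  q_0=17·0+1=1
a_1=5:  p_1=5·17+1=86,  q_1=5·1+0=5
a_2=1:  p_2=1·86+17=103,  q_2=1·5+1=6
a_3=2:  p_3=2·103+86=292,  q_3=2·6+5=17
…
a_5=2:  p_5=2·979+292=2250,  q_5=2·57+17=131
…
a_10=1:  p_10=1·247414+108103=355517,  q_10=1·14405+6294=20699
a_11=5:  p_11=5·355517+247414=2024999,  q_11=5·20699+14405=117900
fundamental: x₁=2024999, y₁=117900  (since 4100620950001 − 295·13900410000 = 1)
n=2: (2024999,117900)∘(2024999,117900) = (2024999·2024999+295·117900·117900, 2024999·117900+117900·2024999) = (8201241900001,477494764200)
n=3: (8201241900001,477494764200)∘(2024999,117900) = (2024999·8201241900001+295·117900·477494764200, 2024999·477494764200+117900·8201241900001) = (33215013292518224999,1933852840020353700)
n=4: (33215013292518224999,1933852840020353700)∘(2024999,117900) = (2024999·33215013292518224999+295·117900·1933852840020353700, 2024999·1933852840020353700+117900·33215013292518224999) = (134520737404664024967600001,7832100134376274949528400)
n=5: (134520737404664024967600001,7832100134376274949528400)∘(2024999,117900) = (2024999·134520737404664024967600001+295·117900·7832100134376274949528400, 2024999·7832100134376274949528400+117900·134520737404664024967600001) = (544808717447381276777437550624999,31719989880021710940200100589500)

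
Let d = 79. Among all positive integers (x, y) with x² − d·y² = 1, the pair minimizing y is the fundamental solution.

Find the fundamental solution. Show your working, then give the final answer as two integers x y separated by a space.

√79 → a₀=8, period (1,7,1,16); ℓ=4 even so k=3
step 0: (8, 1)  from 8·(1,0) + (0,1)
step 1: (9, 1)  from 1·(8,1) + (1,0)
step 2: (71, 8)  from 7·(9,1) + (8,1)
step 3: (80, 9)  from 1·(71,8) + (9,1)
→ (80, 9).  Check: 80²=6400, 79·9²=6399, difference 1.

80 9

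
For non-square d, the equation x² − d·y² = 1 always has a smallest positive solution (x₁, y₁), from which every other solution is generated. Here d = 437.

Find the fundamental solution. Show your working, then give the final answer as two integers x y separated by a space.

4599 220

d=437: √d = [20; 1,9,2,9,1,40] (ℓ=6, even), read p_5/q_5
a_0=20:  p_0=20·1+0=20,  q_0=20·0+1=1
…
a_2=9:  p_2=9·21+20=209,  q_2=9·1+1=10
a_3=2:  p_3=2·209+21=439,  q_3=2·10+1=21
a_4=9:  p_4=9·439+209=4160,  q_4=9·21+10=199
a_5=1:  p_5=1·4160+439=4599,  q_5=1·199+21=220
→ (4599, 220).  Check: 4599²=21150801, 437·220²=21150800, difference 1.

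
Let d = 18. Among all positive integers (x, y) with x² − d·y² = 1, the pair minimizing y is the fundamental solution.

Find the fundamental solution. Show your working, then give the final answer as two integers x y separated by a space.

17 4

d=18: √d = [4; 4,8] (ℓ=2, even), read p_1/q_1
step 0: (4, 1)  from 4·(1,0) + (0,1)
step 1: (17, 4)  from 4·(4,1) + (1,0)
fundamental: x₁=17, y₁=4  (since 289 − 18·16 = 1)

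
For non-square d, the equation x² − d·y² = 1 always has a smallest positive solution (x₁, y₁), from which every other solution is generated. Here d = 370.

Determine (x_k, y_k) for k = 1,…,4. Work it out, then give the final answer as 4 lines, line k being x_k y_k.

√370 = [19; 4,4,38, …], period ℓ=3 (odd) → k=5
k=0  a_k=19  p_k/q_k = 19/1
…
k=3  a_k=38  p_k/q_k = 12503/650
k=4  a_k=4  p_k/q_k = 50339/2617
k=5  a_k=4  p_k/q_k = 213859/11118
fundamental: x₁=213859, y₁=11118  (since 45735671881 − 370·123609924 = 1)
n=2: (213859,11118)∘(213859,11118) = (213859·213859+370·11118·11118, 213859·11118+11118·213859) = (91471343761,4755368724)
n=3: (91471343761,4755368724)∘(213859,11118) = (213859·91471343761+370·11118·4755368724, 213859·4755368724+11118·91471343761) = (39123940210553539,2033956799880714)
n=4: (39123940210553539,2033956799880714)∘(213859,11118) = (213859·39123940210553539+370·11118·2033956799880714, 213859·2033956799880714+11118·39123940210553539) = (16734013458886067250241,869959934526623861928)

213859 11118
91471343761 4755368724
39123940210553539 2033956799880714
16734013458886067250241 869959934526623861928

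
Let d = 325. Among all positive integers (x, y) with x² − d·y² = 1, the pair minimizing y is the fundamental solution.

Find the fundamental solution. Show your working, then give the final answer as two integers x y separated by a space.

649 36

[18; 36] for √325; ℓ=1 ⇒ convergent index 1
k=0  a_k=18  p_k/q_k = 18/1
k=1  a_k=36  p_k/q_k = 649/36
fundamental: x₁=649, y₁=36  (since 421201 − 325·1296 = 1)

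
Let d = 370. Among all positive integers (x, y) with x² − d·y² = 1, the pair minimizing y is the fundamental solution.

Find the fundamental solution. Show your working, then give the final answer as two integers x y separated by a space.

213859 11118

[19; 4,4,38] for √370; ℓ=3 ⇒ convergent index 5
k=0  a_k=19  p_k/q_k = 19/1
k=1  a_k=4  p_k/q_k = 77/4
…
k=3  a_k=38  p_k/q_k = 12503/650
k=4  a_k=4  p_k/q_k = 50339/2617
k=5  a_k=4  p_k/q_k = 213859/11118
→ (213859, 11118).  Check: 213859²=45735671881, 370·11118²=45735671880, difference 1.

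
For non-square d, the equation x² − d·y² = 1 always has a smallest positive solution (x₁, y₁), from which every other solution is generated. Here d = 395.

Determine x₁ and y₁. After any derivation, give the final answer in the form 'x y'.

√395 → a₀=19, period (1,6,1,38); ℓ=4 even so k=3
i=0: a=19 ⇒ p=19, q=1
i=1: a=1 ⇒ p=20, q=1
i=2: a=6 ⇒ p=139, q=7
i=3: a=1 ⇒ p=159, q=8
(x₁, y₁) = (159, 8);  159² − 395·8² = 1 ✓

159 8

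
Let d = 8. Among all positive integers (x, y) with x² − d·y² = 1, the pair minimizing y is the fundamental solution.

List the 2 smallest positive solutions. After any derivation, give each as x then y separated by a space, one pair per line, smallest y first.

3 1
17 6

√8 → a₀=2, period (1,4); ℓ=2 even so k=1
i=0: a=2 ⇒ p=2, q=1
i=1: a=1 ⇒ p=3, q=1
(x₁, y₁) = (3, 1);  3² − 8·1² = 1 ✓
k=2:  x_2 = 3·3+8·1·1 = 17,  y_2 = 3·1+1·3 = 6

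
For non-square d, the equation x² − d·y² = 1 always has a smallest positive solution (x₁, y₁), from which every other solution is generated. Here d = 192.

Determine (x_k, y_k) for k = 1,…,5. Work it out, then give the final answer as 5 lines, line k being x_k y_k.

97 7
18817 1358
3650401 263445
708158977 51106972
137379191137 9914489123

[13; 1,5,1,26] for √192; ℓ=4 ⇒ convergent index 3
k=0  a_k=13  p_k/q_k = 13/1
k=1  a_k=1  p_k/q_k = 14/1
k=2  a_k=5  p_k/q_k = 83/6
k=3  a_k=1  p_k/q_k = 97/7
(x₁, y₁) = (97, 7);  97² − 192·7² = 1 ✓
n=2: (97,7)∘(97,7) = (97·97+192·7·7, 97·7+7·97) = (18817,1358)
n=3: (18817,1358)∘(97,7) = (97·18817+192·7·1358, 97·1358+7·18817) = (3650401,263445)
n=4: (3650401,263445)∘(97,7) = (97·3650401+192·7·263445, 97·263445+7·3650401) = (708158977,51106972)
n=5: (708158977,51106972)∘(97,7) = (97·708158977+192·7·51106972, 97·51106972+7·708158977) = (137379191137,9914489123)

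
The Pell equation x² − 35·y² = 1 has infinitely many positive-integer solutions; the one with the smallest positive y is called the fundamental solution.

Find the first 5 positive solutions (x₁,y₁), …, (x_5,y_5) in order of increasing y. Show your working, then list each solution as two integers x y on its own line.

√35 → a₀=5, period (1,10); ℓ=2 even so k=1
step 0: (5, 1)  from 5·(1,0) + (0,1)
step 1: (6, 1)  from 1·(5,1) + (1,0)
(x₁, y₁) = (6, 1);  6² − 35·1² = 1 ✓
n=2: (6,1)∘(6,1) = (6·6+35·1·1, 6·1+1·6) = (71,12)
n=3: (71,12)∘(6,1) = (6·71+35·1·12, 6·12+1·71) = (846,143)
n=4: (846,143)∘(6,1) = (6·846+35·1·143, 6·143+1·846) = (10081,1704)
n=5: (10081,1704)∘(6,1) = (6·10081+35·1·1704, 6·1704+1·10081) = (120126,20305)

6 1
71 12
846 143
10081 1704
120126 20305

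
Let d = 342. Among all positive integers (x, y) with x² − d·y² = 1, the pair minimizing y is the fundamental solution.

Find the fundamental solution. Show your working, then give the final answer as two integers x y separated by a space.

37 2

d=342: √d = [18; 2,36] (ℓ=2, even), read p_1/q_1
i=0: a=18 ⇒ p=18, q=1
i=1: a=2 ⇒ p=37, q=2
(x₁, y₁) = (37, 2);  37² − 342·2² = 1 ✓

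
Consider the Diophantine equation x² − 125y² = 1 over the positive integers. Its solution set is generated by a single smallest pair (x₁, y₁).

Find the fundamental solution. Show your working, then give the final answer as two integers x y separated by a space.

[11; 5,1,1,5,22] for √125; ℓ=5 ⇒ convergent index 9
i=0: a=11 ⇒ p=11, q=1
i=1: a=5 ⇒ p=56, q=5
…
i=4: a=5 ⇒ p=682, q=61
…
i=8: a=1 ⇒ p=167761, q=15005
i=9: a=5 ⇒ p=930249, q=83204
(x₁, y₁) = (930249, 83204);  930249² − 125·83204² = 1 ✓

930249 83204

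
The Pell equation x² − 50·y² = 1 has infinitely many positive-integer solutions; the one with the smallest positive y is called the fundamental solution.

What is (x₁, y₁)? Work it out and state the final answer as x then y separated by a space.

99 14

√50 → a₀=7, period (14); ℓ=1 odd so k=1
i=0: a=7 ⇒ p=7, q=1
i=1: a=14 ⇒ p=99, q=14
→ (99, 14).  Check: 99²=9801, 50·14²=9800, difference 1.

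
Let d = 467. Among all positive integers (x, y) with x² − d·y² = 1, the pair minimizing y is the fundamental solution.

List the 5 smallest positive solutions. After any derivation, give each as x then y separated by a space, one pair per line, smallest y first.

√467 = [21; 1,1,1,1,3,…,1,1,42, …], period ℓ=14 (even) → k=13
a_0=21:  p_0=21·1+0=21,  q_0=21·0+1=1
a_1=1:  p_1=1·21+1=22,  q_1=1·1+0=1
…
a_3=1:  p_3=1·43+22=65,  q_3=1·2+1=3
…
a_6=3:  p_6=3·389+108=1275,  q_6=3·18+5=59
a_7=21:  p_7=21·1275+389=27164,  q_7=21·59+18=1257
a_8=3:  p_8=3·27164+1275=82767,  q_8=3·1257+59=3830
…
a_11=1:  p_11=1·358232+275465=633697,  q_11=1·16577+12747=29324
a_12=1:  p_12=1·633697+358232=991929,  q_12=1·29324+16577=45901
a_13=1:  p_13=1·991929+633697=1625626,  q_13=1·45901+29324=75225
fundamental: x₁=1625626, y₁=75225  (since 2642659891876 − 467·5658800625 = 1)
n=2: (1625626,75225)∘(1625626,75225) = (1625626·1625626+467·75225·75225, 1625626·75225+75225·1625626) = (5285319783751,244575431700)
n=3: (5285319783751,244575431700)∘(1625626,75225) = (1625626·5285319783751+467·75225·244575431700, 1625626·244575431700+75225·5285319783751) = (17183906517558380626,795176361465413175)
n=4: (17183906517558380626,795176361465413175)∘(1625626,75225) = (1625626·17183906517558380626+467·75225·795176361465413175, 1625626·795176361465413175+75225·17183906517558380626) = (55869210433019434807260001,2585318735566902940613400)
n=5: (55869210433019434807260001,2585318735566902940613400)∘(1625626,75225) = (1625626·55869210433019434807260001+467·75225·2585318735566902940613400, 1625626·2585318735566902940613400+75225·55869210433019434807260001) = (181644882158758119549456134390626,8405522709648569143113732563625)

1625626 75225
5285319783751 244575431700
17183906517558380626 795176361465413175
55869210433019434807260001 2585318735566902940613400
181644882158758119549456134390626 8405522709648569143113732563625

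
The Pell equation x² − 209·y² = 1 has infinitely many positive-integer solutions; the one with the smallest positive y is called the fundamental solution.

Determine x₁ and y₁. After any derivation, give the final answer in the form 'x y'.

46551 3220

d=209: √d = [14; 2,5,3,2,3,5,2,28] (ℓ=8, even), read p_7/q_7
k=0  a_k=14  p_k/q_k = 14/1
…
k=2  a_k=5  p_k/q_k = 159/11
…
k=5  a_k=3  p_k/q_k = 4019/278
k=6  a_k=5  p_k/q_k = 21266/1471
k=7  a_k=2  p_k/q_k = 46551/3220
fundamental: x₁=46551, y₁=3220  (since 2166995601 − 209·10368400 = 1)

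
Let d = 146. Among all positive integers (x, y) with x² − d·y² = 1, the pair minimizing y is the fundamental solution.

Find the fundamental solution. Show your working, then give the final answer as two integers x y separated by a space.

145 12

[12; 12,24] for √146; ℓ=2 ⇒ convergent index 1
i=0: a=12 ⇒ p=12, q=1
i=1: a=12 ⇒ p=145, q=12
fundamental: x₁=145, y₁=12  (since 21025 − 146·144 = 1)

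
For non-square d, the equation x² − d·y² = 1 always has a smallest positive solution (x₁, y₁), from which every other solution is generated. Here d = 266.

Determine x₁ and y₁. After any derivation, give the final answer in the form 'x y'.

685 42

[16; 3,4,3,32] for √266; ℓ=4 ⇒ convergent index 3
step 0: (16, 1)  from 16·(1,0) + (0,1)
…
step 2: (212, 13)  from 4·(49,3) + (16,1)
step 3: (685, 42)  from 3·(212,13) + (49,3)
(x₁, y₁) = (685, 42);  685² − 266·42² = 1 ✓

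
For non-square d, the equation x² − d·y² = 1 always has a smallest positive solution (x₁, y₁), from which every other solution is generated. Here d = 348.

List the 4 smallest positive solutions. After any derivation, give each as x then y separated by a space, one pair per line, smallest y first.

√348 → a₀=18, period (1,1,1,8,1,1,1,36); ℓ=8 even so k=7
a_0=18:  p_0=18·1+0=18,  q_0=18·0+1=1
a_1=1:  p_1=1·18+1=19,  q_1=1·1+0=1
…
a_6=1:  p_6=1·541+485=1026,  q_6=1·29+26=55
a_7=1:  p_7=1·1026+541=1567,  q_7=1·55+29=84
(x₁, y₁) = (1567, 84);  1567² − 348·84² = 1 ✓
(x_2, y_2) = (1567·1567 + 348·84·84, 1567·84 + 84·1567) = (4910977, 263256)
(x_3, y_3) = (1567·4910977 + 348·84·263256, 1567·263256 + 84·4910977) = (15391000351, 825044220)
(x_4, y_4) = (1567·15391000351 + 348·84·825044220, 1567·825044220 + 84·15391000351) = (48235390189057, 2585688322224)

1567 84
4910977 263256
15391000351 825044220
48235390189057 2585688322224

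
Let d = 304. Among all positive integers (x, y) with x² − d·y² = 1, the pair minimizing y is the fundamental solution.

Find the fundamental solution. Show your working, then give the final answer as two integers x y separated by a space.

57799 3315

√304 = [17; 2,3,2,1,1,1,1,1,2,3,2,34, …], period ℓ=12 (even) → k=11
i=0: a=17 ⇒ p=17, q=1
…
i=4: a=1 ⇒ p=401, q=23
i=5: a=1 ⇒ p=680, q=39
…
i=7: a=1 ⇒ p=1761, q=101
…
i=9: a=2 ⇒ p=7445, q=427
i=10: a=3 ⇒ p=25177, q=1444
i=11: a=2 ⇒ p=57799, q=3315
(x₁, y₁) = (57799, 3315);  57799² − 304·3315² = 1 ✓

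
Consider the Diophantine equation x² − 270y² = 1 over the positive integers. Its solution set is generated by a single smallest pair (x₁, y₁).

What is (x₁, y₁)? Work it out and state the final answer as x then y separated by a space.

d=270: √d = [16; 2,3,6,3,2,32] (ℓ=6, even), read p_5/q_5
k=0  a_k=16  p_k/q_k = 16/1
…
k=4  a_k=3  p_k/q_k = 2284/139
k=5  a_k=2  p_k/q_k = 5291/322
fundamental: x₁=5291, y₁=322  (since 27994681 − 270·103684 = 1)

5291 322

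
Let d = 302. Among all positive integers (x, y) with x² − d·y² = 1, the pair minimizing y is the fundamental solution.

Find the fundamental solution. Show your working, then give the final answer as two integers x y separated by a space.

4276623 246092

√302 → a₀=17, period (2,1,1,1,4,…,1,2,34); ℓ=16 even so k=15
i=0: a=17 ⇒ p=17, q=1
i=1: a=2 ⇒ p=35, q=2
i=2: a=1 ⇒ p=52, q=3
…
i=4: a=1 ⇒ p=139, q=8
…
i=9: a=1 ⇒ p=36581, q=2105
…
i=11: a=4 ⇒ p=467281, q=26889
…
i=13: a=1 ⇒ p=1042237, q=59974
i=14: a=1 ⇒ p=1617193, q=93059
i=15: a=2 ⇒ p=4276623, q=246092
→ (4276623, 246092).  Check: 4276623²=18289504284129, 302·246092²=18289504284128, difference 1.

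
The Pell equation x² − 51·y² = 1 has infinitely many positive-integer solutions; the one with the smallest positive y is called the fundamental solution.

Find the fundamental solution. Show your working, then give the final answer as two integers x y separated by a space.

d=51: √d = [7; 7,14] (ℓ=2, even), read p_1/q_1
step 0: (7, 1)  from 7·(1,0) + (0,1)
step 1: (50, 7)  from 7·(7,1) + (1,0)
→ (50, 7).  Check: 50²=2500, 51·7²=2499, difference 1.

50 7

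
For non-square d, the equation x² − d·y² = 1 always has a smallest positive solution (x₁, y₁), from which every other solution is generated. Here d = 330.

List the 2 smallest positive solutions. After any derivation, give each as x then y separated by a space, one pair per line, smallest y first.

[18; 6,36] for √330; ℓ=2 ⇒ convergent index 1
step 0: (18, 1)  from 18·(1,0) + (0,1)
step 1: (109, 6)  from 6·(18,1) + (1,0)
→ (109, 6).  Check: 109²=11881, 330·6²=11880, difference 1.
k=2:  x_2 = 109·109+330·6·6 = 23761,  y_2 = 109·6+6·109 = 1308

109 6
23761 1308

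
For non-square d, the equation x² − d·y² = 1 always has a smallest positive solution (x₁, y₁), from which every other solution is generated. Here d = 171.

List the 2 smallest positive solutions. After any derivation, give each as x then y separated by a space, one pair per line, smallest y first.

170 13
57799 4420

[13; 13,26] for √171; ℓ=2 ⇒ convergent index 1
k=0  a_k=13  p_k/q_k = 13/1
k=1  a_k=13  p_k/q_k = 170/13
→ (170, 13).  Check: 170²=28900, 171·13²=28899, difference 1.
k=2:  x_2 = 170·170+171·13·13 = 57799,  y_2 = 170·13+13·170 = 4420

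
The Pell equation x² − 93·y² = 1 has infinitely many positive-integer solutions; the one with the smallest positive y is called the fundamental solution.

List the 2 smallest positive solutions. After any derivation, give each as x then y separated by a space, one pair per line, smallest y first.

d=93: √d = [9; 1,1,1,4,6,4,1,1,1,18] (ℓ=10, even), read p_9/q_9
k=0  a_k=9  p_k/q_k = 9/1
…
k=2  a_k=1  p_k/q_k = 19/2
…
k=7  a_k=1  p_k/q_k = 4330/449
k=8  a_k=1  p_k/q_k = 7821/811
k=9  a_k=1  p_k/q_k = 12151/1260
(x₁, y₁) = (12151, 1260);  12151² − 93·1260² = 1 ✓
(x_2, y_2) = (12151·12151 + 93·1260·1260, 12151·1260 + 1260·12151) = (295293601, 30620520)

12151 1260
295293601 30620520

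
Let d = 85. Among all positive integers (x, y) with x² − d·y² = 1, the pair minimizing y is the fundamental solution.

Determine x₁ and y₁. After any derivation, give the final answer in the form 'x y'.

285769 30996

√85 = [9; 4,1,1,4,18, …], period ℓ=5 (odd) → k=9
a_0=9:  p_0=9·1+0=9,  q_0=9·0+1=1
a_1=4:  p_1=4·9+1=37,  q_1=4·1+0=4
…
a_5=18:  p_5=18·378+83=6887,  q_5=18·41+9=747
…
a_8=1:  p_8=1·34813+27926=62739,  q_8=1·3776+3029=6805
a_9=4:  p_9=4·62739+34813=285769,  q_9=4·6805+3776=30996
→ (285769, 30996).  Check: 285769²=81663921361, 85·30996²=81663921360, difference 1.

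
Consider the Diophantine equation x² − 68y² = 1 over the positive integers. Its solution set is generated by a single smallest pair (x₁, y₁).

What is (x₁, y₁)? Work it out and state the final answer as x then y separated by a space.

33 4

√68 → a₀=8, period (4,16); ℓ=2 even so k=1
i=0: a=8 ⇒ p=8, q=1
i=1: a=4 ⇒ p=33, q=4
fundamental: x₁=33, y₁=4  (since 1089 − 68·16 = 1)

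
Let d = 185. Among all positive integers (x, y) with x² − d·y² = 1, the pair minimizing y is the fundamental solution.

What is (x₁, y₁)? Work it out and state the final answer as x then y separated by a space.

d=185: √d = [13; 1,1,1,1,26] (ℓ=5, odd), read p_9/q_9
i=0: a=13 ⇒ p=13, q=1
i=1: a=1 ⇒ p=14, q=1
i=2: a=1 ⇒ p=27, q=2
i=3: a=1 ⇒ p=41, q=3
…
i=7: a=1 ⇒ p=3686, q=271
i=8: a=1 ⇒ p=5563, q=409
i=9: a=1 ⇒ p=9249, q=680
fundamental: x₁=9249, y₁=680  (since 85544001 − 185·462400 = 1)

9249 680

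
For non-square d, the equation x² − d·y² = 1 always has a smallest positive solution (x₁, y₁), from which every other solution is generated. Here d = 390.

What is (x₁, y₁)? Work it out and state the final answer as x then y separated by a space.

79 4

[19; 1,2,1,38] for √390; ℓ=4 ⇒ convergent index 3
k=0  a_k=19  p_k/q_k = 19/1
k=1  a_k=1  p_k/q_k = 20/1
k=2  a_k=2  p_k/q_k = 59/3
k=3  a_k=1  p_k/q_k = 79/4
→ (79, 4).  Check: 79²=6241, 390·4²=6240, difference 1.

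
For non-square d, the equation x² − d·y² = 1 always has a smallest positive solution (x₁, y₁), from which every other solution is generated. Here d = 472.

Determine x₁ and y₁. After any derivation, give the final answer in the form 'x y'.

d=472: √d = [21; 1,2,1,1,1,…,2,1,42] (ℓ=14, even), read p_13/q_13
step 0: (21, 1)  from 21·(1,0) + (0,1)
step 1: (22, 1)  from 1·(21,1) + (1,0)
step 2: (65, 3)  from 2·(22,1) + (21,1)
step 3: (87, 4)  from 1·(65,3) + (22,1)
step 4: (152, 7)  from 1·(87,4) + (65,3)
step 5: (239, 11)  from 1·(152,7) + (87,4)
step 6: (1108, 51)  from 4·(239,11) + (152,7)
step 7: (5779, 266)  from 5·(1108,51) + (239,11)
step 8: (24224, 1115)  from 4·(5779,266) + (1108,51)
step 9: (30003, 1381)  from 1·(24224,1115) + (5779,266)
step 10: (54227, 2496)  from 1·(30003,1381) + (24224,1115)
step 11: (84230, 3877)  from 1·(54227,2496) + (30003,1381)
step 12: (222687, 10250)  from 2·(84230,3877) + (54227,2496)
step 13: (306917, 14127)  from 1·(222687,10250) + (84230,3877)
→ (306917, 14127).  Check: 306917²=94198044889, 472·14127²=94198044888, difference 1.

306917 14127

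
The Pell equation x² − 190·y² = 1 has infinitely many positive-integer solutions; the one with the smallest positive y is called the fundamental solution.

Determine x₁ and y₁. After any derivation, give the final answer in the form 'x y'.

√190 → a₀=13, period (1,3,1,1,1,…,3,1,26); ℓ=14 even so k=13
i=0: a=13 ⇒ p=13, q=1
…
i=4: a=1 ⇒ p=124, q=9
…
i=6: a=2 ⇒ p=510, q=37
i=7: a=2 ⇒ p=1213, q=88
…
i=9: a=1 ⇒ p=4149, q=301
i=10: a=1 ⇒ p=7085, q=514
i=11: a=1 ⇒ p=11234, q=815
i=12: a=3 ⇒ p=40787, q=2959
i=13: a=1 ⇒ p=52021, q=3774
→ (52021, 3774).  Check: 52021²=2706184441, 190·3774²=2706184440, difference 1.

52021 3774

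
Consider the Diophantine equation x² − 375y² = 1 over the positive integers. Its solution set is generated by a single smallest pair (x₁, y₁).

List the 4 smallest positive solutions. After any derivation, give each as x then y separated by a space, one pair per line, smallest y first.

15124 781
457470751 23623688
13837575261124 714569313843
418558976041008001 21614292581499376

d=375: √d = [19; 2,1,2,1,5,1,2,1,2,38] (ℓ=10, even), read p_9/q_9
i=0: a=19 ⇒ p=19, q=1
i=1: a=2 ⇒ p=39, q=2
i=2: a=1 ⇒ p=58, q=3
i=3: a=2 ⇒ p=155, q=8
…
i=6: a=1 ⇒ p=1433, q=74
…
i=8: a=1 ⇒ p=5519, q=285
i=9: a=2 ⇒ p=15124, q=781
→ (15124, 781).  Check: 15124²=228735376, 375·781²=228735375, difference 1.
n=2: (15124,781)∘(15124,781) = (15124·15124+375·781·781, 15124·781+781·15124) = (457470751,23623688)
n=3: (457470751,23623688)∘(15124,781) = (15124·457470751+375·781·23623688, 15124·23623688+781·457470751) = (13837575261124,714569313843)
n=4: (13837575261124,714569313843)∘(15124,781) = (15124·13837575261124+375·781·714569313843, 15124·714569313843+781·13837575261124) = (418558976041008001,21614292581499376)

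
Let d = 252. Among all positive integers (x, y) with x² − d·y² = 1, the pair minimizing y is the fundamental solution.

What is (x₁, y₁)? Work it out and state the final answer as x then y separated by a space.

√252 = [15; 1,6,1,30, …], period ℓ=4 (even) → k=3
i=0: a=15 ⇒ p=15, q=1
…
i=2: a=6 ⇒ p=111, q=7
i=3: a=1 ⇒ p=127, q=8
(x₁, y₁) = (127, 8);  127² − 252·8² = 1 ✓

127 8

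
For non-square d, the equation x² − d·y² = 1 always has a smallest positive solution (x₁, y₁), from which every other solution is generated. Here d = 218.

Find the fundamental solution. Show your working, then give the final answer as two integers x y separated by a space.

126003 8534

√218 = [14; 1,3,3,1,28, …], period ℓ=5 (odd) → k=9
k=0  a_k=14  p_k/q_k = 14/1
k=1  a_k=1  p_k/q_k = 15/1
…
k=3  a_k=3  p_k/q_k = 192/13
k=4  a_k=1  p_k/q_k = 251/17
k=5  a_k=28  p_k/q_k = 7220/489
…
k=8  a_k=3  p_k/q_k = 96370/6527
k=9  a_k=1  p_k/q_k = 126003/8534
(x₁, y₁) = (126003, 8534);  126003² − 218·8534² = 1 ✓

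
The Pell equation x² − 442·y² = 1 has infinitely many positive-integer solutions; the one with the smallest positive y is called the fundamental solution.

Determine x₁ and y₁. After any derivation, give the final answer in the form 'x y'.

883 42

[21; 42] for √442; ℓ=1 ⇒ convergent index 1
i=0: a=21 ⇒ p=21, q=1
i=1: a=42 ⇒ p=883, q=42
→ (883, 42).  Check: 883²=779689, 442·42²=779688, difference 1.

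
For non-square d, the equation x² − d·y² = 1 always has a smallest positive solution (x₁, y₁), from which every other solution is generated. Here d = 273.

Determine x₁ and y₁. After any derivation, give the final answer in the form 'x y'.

[16; 1,1,10,1,1,32] for √273; ℓ=6 ⇒ convergent index 5
i=0: a=16 ⇒ p=16, q=1
…
i=2: a=1 ⇒ p=33, q=2
i=3: a=10 ⇒ p=347, q=21
i=4: a=1 ⇒ p=380, q=23
i=5: a=1 ⇒ p=727, q=44
(x₁, y₁) = (727, 44);  727² − 273·44² = 1 ✓

727 44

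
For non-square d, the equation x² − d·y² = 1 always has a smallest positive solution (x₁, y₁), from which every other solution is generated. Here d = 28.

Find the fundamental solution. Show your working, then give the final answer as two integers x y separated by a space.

127 24

√28 = [5; 3,2,3,10, …], period ℓ=4 (even) → k=3
k=0  a_k=5  p_k/q_k = 5/1
k=1  a_k=3  p_k/q_k = 16/3
k=2  a_k=2  p_k/q_k = 37/7
k=3  a_k=3  p_k/q_k = 127/24
→ (127, 24).  Check: 127²=16129, 28·24²=16128, difference 1.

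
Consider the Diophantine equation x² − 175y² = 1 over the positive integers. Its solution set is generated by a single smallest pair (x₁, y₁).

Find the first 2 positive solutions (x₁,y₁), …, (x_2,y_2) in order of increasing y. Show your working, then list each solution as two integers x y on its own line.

2024 153
8193151 619344

d=175: √d = [13; 4,2,1,2,4,26] (ℓ=6, even), read p_5/q_5
k=0  a_k=13  p_k/q_k = 13/1
k=1  a_k=4  p_k/q_k = 53/4
k=2  a_k=2  p_k/q_k = 119/9
k=3  a_k=1  p_k/q_k = 172/13
k=4  a_k=2  p_k/q_k = 463/35
k=5  a_k=4  p_k/q_k = 2024/153
(x₁, y₁) = (2024, 153);  2024² − 175·153² = 1 ✓
(2024+153√175)^2 = 8193151 + 619344√175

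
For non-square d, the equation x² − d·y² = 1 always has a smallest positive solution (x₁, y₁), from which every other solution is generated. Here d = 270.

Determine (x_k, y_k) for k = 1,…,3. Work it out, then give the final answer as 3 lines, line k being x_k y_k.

[16; 2,3,6,3,2,32] for √270; ℓ=6 ⇒ convergent index 5
a_0=16:  p_0=16·1+0=16,  q_0=16·0+1=1
a_1=2:  p_1=2·16+1=33,  q_1=2·1+0=2
a_2=3:  p_2=3·33+16=115,  q_2=3·2+1=7
a_3=6:  p_3=6·115+33=723,  q_3=6·7+2=44
a_4=3:  p_4=3·723+115=2284,  q_4=3·44+7=139
a_5=2:  p_5=2·2284+723=5291,  q_5=2·139+44=322
fundamental: x₁=5291, y₁=322  (since 27994681 − 270·103684 = 1)
(x_2, y_2) = (5291·5291 + 270·322·322, 5291·322 + 322·5291) = (55989361, 3407404)
(x_3, y_3) = (5291·55989361 + 270·322·3407404, 5291·3407404 + 322·55989361) = (592479412811, 36057148806)

5291 322
55989361 3407404
592479412811 36057148806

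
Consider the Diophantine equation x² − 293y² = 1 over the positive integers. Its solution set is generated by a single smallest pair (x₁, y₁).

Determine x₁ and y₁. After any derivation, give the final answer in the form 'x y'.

√293 = [17; 8,1,1,8,34, …], period ℓ=5 (odd) → k=9
k=0  a_k=17  p_k/q_k = 17/1
…
k=2  a_k=1  p_k/q_k = 154/9
k=3  a_k=1  p_k/q_k = 291/17
k=4  a_k=8  p_k/q_k = 2482/145
k=5  a_k=34  p_k/q_k = 84679/4947
k=6  a_k=8  p_k/q_k = 679914/39721
k=7  a_k=1  p_k/q_k = 764593/44668
k=8  a_k=1  p_k/q_k = 1444507/84389
k=9  a_k=8  p_k/q_k = 12320649/719780
(x₁, y₁) = (12320649, 719780);  12320649² − 293·719780² = 1 ✓

12320649 719780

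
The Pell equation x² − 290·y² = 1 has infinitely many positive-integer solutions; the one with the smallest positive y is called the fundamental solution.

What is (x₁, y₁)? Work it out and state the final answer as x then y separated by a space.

√290 = [17; 34, …], period ℓ=1 (odd) → k=1
step 0: (17, 1)  from 17·(1,0) + (0,1)
step 1: (579, 34)  from 34·(17,1) + (1,0)
fundamental: x₁=579, y₁=34  (since 335241 − 290·1156 = 1)

579 34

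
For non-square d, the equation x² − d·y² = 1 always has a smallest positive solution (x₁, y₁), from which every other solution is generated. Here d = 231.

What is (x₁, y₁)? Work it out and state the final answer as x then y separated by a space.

76 5

√231 = [15; 5,30, …], period ℓ=2 (even) → k=1
k=0  a_k=15  p_k/q_k = 15/1
k=1  a_k=5  p_k/q_k = 76/5
(x₁, y₁) = (76, 5);  76² − 231·5² = 1 ✓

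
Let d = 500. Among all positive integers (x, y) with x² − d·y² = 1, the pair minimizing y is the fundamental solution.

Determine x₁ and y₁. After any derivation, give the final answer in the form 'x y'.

[22; 2,1,3,2,1,…,1,2,44] for √500; ℓ=14 ⇒ convergent index 13
step 0: (22, 1)  from 22·(1,0) + (0,1)
step 1: (45, 2)  from 2·(22,1) + (1,0)
step 2: (67, 3)  from 1·(45,2) + (22,1)
…
step 4: (559, 25)  from 2·(246,11) + (67,3)
step 5: (805, 36)  from 1·(559,25) + (246,11)
…
step 7: (14445, 646)  from 10·(1364,61) + (805,36)
step 8: (15809, 707)  from 1·(14445,646) + (1364,61)
…
step 10: (76317, 3413)  from 2·(30254,1353) + (15809,707)
step 11: (259205, 11592)  from 3·(76317,3413) + (30254,1353)
step 12: (335522, 15005)  from 1·(259205,11592) + (76317,3413)
step 13: (930249, 41602)  from 2·(335522,15005) + (259205,11592)
fundamental: x₁=930249, y₁=41602  (since 865363202001 − 500·1730726404 = 1)

930249 41602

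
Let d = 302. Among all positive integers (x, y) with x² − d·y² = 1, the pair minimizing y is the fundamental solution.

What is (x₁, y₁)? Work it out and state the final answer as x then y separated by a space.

[17; 2,1,1,1,4,…,1,2,34] for √302; ℓ=16 ⇒ convergent index 15
a_0=17:  p_0=17·1+0=17,  q_0=17·0+1=1
…
a_3=1:  p_3=1·52+35=87,  q_3=1·3+2=5
…
a_8=16:  p_8=16·2068+1425=34513,  q_8=16·119+82=1986
…
a_11=4:  p_11=4·107675+36581=467281,  q_11=4·6196+2105=26889
…
a_13=1:  p_13=1·574956+467281=1042237,  q_13=1·33085+26889=59974
a_14=1:  p_14=1·1042237+574956=1617193,  q_14=1·59974+33085=93059
a_15=2:  p_15=2·1617193+1042237=4276623,  q_15=2·93059+59974=246092
(x₁, y₁) = (4276623, 246092);  4276623² − 302·246092² = 1 ✓

4276623 246092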